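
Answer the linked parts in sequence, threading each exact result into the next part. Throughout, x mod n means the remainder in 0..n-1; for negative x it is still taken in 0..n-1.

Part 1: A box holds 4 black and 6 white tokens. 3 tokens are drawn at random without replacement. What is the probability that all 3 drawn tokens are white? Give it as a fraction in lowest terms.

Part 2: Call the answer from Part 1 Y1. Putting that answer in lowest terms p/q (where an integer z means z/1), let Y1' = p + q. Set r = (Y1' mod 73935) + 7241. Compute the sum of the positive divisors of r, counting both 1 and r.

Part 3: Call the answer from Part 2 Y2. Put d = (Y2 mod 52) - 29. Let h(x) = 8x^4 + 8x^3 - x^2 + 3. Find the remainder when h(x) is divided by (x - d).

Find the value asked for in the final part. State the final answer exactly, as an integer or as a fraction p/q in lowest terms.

3978

Part 1: total draws C(10,3) = 120; favorable C(6,3) = 20; P = 1/6; answer 1/6
Part 2: Y1 = 1/6; threaded value p + q = 7; r = 7248; 7248 = 2^4 * 3 * 151; sigma = (1 + 2 + 4 + 8 + 16) * (1 + 3) * (1 + 151) = 31 * 4 * 152 = 18848; answer 18848
Part 3: Y2 = 18848; d = -5; remainder = value at the root: 8*(-5)^4 + 8*(-5)^3 - 1*(-5)^2 + 3 = (5000) + (-1000) + (-25) + (3) = 3978; answer 3978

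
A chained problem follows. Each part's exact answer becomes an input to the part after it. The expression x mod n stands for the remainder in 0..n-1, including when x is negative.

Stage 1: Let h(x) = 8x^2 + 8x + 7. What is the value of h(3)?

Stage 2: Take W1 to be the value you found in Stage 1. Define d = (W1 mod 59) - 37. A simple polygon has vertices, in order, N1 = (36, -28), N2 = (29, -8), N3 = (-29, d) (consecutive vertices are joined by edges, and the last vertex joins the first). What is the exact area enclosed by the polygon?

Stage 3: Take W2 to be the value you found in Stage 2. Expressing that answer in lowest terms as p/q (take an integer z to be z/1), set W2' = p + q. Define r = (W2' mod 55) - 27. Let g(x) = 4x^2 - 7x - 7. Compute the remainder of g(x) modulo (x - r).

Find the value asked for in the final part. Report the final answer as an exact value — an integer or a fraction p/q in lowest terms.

998

Stage 1: 8*(3)^2 + 8*(3)^1 + 7 = (72) + (24) + (7) = 103; answer 103
Stage 2: W1 = 103; d = 7; cross terms: (36*-8 - 29*-28)=524, (29*7 - -29*-8)=-29, (-29*-28 - 36*7)=560; twice the area = |1055| = 1055; area = 1055/2; answer 1055/2
Stage 3: W2 = 1055/2; threaded value p + q = 1057; r = -15; remainder = value at the root: 4*(-15)^2 - 7*(-15)^1 - 7 = (900) + (105) + (-7) = 998; answer 998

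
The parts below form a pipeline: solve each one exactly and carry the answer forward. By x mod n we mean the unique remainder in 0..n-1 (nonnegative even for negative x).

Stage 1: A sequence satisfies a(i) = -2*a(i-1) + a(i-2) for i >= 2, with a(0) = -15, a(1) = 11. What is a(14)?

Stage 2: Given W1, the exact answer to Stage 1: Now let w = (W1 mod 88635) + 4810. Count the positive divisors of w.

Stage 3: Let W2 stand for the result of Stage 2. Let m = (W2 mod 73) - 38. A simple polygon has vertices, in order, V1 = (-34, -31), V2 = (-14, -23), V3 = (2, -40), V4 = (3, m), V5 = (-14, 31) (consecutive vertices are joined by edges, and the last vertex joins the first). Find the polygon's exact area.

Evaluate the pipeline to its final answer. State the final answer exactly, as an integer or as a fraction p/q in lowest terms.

Stage 1: a(2) = -2*(11) + 1*(-15) = -37; iterating: a(2)=-37, a(3)=85, a(4)=-207, a(5)=499, a(6)=-1205, a(7)=2909, a(8)=-7023, a(9)=16955, a(10)=-40933, a(11)=98821, a(12)=-238575, a(13)=575971, a(14)=-1390517; answer -1390517
Stage 2: W1 = -1390517; w = 32453; 32453 = 17 * 23 * 83; number of divisors = (1+1) * (1+1) * (1+1) = 8; answer 8
Stage 3: W2 = 8; m = -30; cross terms: (-34*-23 - -14*-31)=348, (-14*-40 - 2*-23)=606, (2*-30 - 3*-40)=60, (3*31 - -14*-30)=-327, (-14*-31 - -34*31)=1488; twice the area = |2175| = 2175; area = 2175/2; answer 2175/2

2175/2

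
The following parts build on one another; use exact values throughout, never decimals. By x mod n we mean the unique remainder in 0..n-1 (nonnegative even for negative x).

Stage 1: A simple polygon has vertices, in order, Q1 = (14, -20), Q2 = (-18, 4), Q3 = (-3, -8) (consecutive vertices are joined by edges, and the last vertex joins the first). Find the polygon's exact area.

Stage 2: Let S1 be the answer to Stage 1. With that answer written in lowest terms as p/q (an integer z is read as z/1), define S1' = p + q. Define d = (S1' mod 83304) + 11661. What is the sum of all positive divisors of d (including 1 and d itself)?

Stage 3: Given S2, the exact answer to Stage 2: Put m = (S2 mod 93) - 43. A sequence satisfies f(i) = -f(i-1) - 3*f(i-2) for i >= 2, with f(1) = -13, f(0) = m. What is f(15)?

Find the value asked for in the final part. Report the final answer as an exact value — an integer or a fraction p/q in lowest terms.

61880

Stage 1: cross terms: (14*4 - -18*-20)=-304, (-18*-8 - -3*4)=156, (-3*-20 - 14*-8)=172; twice the area = |24| = 24; area = 12; answer 12
Stage 2: S1 = 12; threaded value p + q = 13; d = 11674; 11674 = 2 * 13 * 449; sigma = (1 + 2) * (1 + 13) * (1 + 449) = 3 * 14 * 450 = 18900; answer 18900
Stage 3: S2 = 18900; m = -22; f(2) = -1*(-13) - 3*(-22) = 79; iterating: f(2)=79, f(3)=-40, f(4)=-197, f(5)=317, f(6)=274, f(7)=-1225, f(8)=403, f(9)=3272, f(10)=-4481, f(11)=-5335, f(12)=18778, f(13)=-2773, f(14)=-53561, f(15)=61880; answer 61880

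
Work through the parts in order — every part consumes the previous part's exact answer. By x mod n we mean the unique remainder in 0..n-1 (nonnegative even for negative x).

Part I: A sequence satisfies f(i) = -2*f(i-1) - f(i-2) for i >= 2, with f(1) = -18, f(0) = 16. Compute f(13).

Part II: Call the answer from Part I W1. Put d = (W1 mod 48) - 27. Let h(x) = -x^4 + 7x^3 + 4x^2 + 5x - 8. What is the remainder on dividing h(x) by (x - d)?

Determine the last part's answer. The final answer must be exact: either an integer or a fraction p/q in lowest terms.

-257657

Part I: f(2) = -2*(-18) - 1*(16) = 20; iterating: f(2)=20, f(3)=-22, f(4)=24, f(5)=-26, f(6)=28, f(7)=-30, f(8)=32, f(9)=-34, f(10)=36, f(11)=-38, f(12)=40, f(13)=-42; answer -42
Part II: W1 = -42; d = -21; remainder = value at the root: -1*(-21)^4 + 7*(-21)^3 + 4*(-21)^2 + 5*(-21)^1 - 8 = (-194481) + (-64827) + (1764) + (-105) + (-8) = -257657; answer -257657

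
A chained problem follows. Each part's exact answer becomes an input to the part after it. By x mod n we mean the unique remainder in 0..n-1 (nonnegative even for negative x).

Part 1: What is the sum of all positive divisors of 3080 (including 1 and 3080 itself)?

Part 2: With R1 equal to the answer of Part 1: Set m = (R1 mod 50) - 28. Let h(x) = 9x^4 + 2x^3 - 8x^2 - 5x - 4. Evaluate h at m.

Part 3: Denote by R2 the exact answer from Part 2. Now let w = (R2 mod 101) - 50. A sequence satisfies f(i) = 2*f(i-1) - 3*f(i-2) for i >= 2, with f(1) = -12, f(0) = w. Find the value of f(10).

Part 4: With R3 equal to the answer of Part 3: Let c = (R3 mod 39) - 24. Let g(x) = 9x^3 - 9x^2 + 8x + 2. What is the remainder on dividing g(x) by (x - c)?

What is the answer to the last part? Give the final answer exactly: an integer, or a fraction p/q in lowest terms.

-87484

Part 1: 3080 = 2^3 * 5 * 7 * 11; sigma = (1 + 2 + 4 + 8) * (1 + 5) * (1 + 7) * (1 + 11) = 15 * 6 * 8 * 12 = 8640; answer 8640
Part 2: R1 = 8640; m = 12; 9*(12)^4 + 2*(12)^3 - 8*(12)^2 - 5*(12)^1 - 4 = (186624) + (3456) + (-1152) + (-60) + (-4) = 188864; answer 188864
Part 3: R2 = 188864; w = 45; f(2) = 2*(-12) - 3*(45) = -159; iterating: f(2)=-159, f(3)=-282, f(4)=-87, f(5)=672, f(6)=1605, f(7)=1194, f(8)=-2427, f(9)=-8436, f(10)=-9591; answer -9591
Part 4: R3 = -9591; c = -21; remainder = value at the root: 9*(-21)^3 - 9*(-21)^2 + 8*(-21)^1 + 2 = (-83349) + (-3969) + (-168) + (2) = -87484; answer -87484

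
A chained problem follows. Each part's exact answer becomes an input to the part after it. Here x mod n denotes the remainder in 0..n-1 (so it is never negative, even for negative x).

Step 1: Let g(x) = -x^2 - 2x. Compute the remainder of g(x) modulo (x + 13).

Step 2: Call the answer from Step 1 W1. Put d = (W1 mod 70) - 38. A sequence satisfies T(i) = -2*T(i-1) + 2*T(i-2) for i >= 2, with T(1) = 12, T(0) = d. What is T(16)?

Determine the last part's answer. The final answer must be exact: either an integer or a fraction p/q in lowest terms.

Step 1: remainder = value at the root: -1*(-13)^2 - 2*(-13)^1 = (-169) + (26) = -143; answer -143
Step 2: W1 = -143; d = 29; T(2) = -2*(12) + 2*(29) = 34; iterating: T(2)=34, T(3)=-44, T(4)=156, T(5)=-400, T(6)=1112, T(7)=-3024, T(8)=8272, T(9)=-22592, T(10)=61728, T(11)=-168640, T(12)=460736, T(13)=-1258752, T(14)=3438976, T(15)=-9395456, T(16)=25668864; answer 25668864

25668864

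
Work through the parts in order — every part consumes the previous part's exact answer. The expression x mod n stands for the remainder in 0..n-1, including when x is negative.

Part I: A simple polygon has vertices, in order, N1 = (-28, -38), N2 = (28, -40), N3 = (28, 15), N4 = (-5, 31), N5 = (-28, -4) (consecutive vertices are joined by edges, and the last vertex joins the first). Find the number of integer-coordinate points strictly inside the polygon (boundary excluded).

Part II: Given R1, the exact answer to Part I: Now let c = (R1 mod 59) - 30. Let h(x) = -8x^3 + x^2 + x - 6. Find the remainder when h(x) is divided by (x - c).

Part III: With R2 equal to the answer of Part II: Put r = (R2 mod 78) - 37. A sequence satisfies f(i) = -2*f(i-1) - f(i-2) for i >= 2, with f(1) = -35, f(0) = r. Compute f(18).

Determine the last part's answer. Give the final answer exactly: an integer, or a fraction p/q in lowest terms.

1055

Part I: cross terms: (-28*-40 - 28*-38)=2184, (28*15 - 28*-40)=1540, (28*31 - -5*15)=943, (-5*-4 - -28*31)=888, (-28*-38 - -28*-4)=952; twice the area = |6507| = 6507; area = 6507/2; boundary points = 2 + 55 + 1 + 1 + 34 = 93; strictly interior points = area - boundary/2 + 1 = 3208; answer 3208
Part II: R1 = 3208; c = -8; remainder = value at the root: -8*(-8)^3 + 1*(-8)^2 + 1*(-8)^1 - 6 = (4096) + (64) + (-8) + (-6) = 4146; answer 4146
Part III: R2 = 4146; r = -25; f(2) = -2*(-35) - 1*(-25) = 95; iterating: f(2)=95, f(3)=-155, f(4)=215, f(5)=-275, f(6)=335, f(7)=-395, f(8)=455, f(9)=-515, f(10)=575, f(11)=-635, f(12)=695, f(13)=-755, f(14)=815, f(15)=-875, f(16)=935, f(17)=-995, f(18)=1055; answer 1055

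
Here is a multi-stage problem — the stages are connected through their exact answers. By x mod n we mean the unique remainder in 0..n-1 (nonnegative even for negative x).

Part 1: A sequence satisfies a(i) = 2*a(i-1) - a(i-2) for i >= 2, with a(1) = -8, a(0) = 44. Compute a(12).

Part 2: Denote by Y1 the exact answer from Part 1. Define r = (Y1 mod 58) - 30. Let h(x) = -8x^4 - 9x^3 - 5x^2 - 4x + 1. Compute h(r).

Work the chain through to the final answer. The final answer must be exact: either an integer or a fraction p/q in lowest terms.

-6241379

Part 1: a(2) = 2*(-8) - 1*(44) = -60; iterating: a(2)=-60, a(3)=-112, a(4)=-164, a(5)=-216, a(6)=-268, a(7)=-320, a(8)=-372, a(9)=-424, a(10)=-476, a(11)=-528, a(12)=-580; answer -580
Part 2: Y1 = -580; r = -30; -8*(-30)^4 - 9*(-30)^3 - 5*(-30)^2 - 4*(-30)^1 + 1 = (-6480000) + (243000) + (-4500) + (120) + (1) = -6241379; answer -6241379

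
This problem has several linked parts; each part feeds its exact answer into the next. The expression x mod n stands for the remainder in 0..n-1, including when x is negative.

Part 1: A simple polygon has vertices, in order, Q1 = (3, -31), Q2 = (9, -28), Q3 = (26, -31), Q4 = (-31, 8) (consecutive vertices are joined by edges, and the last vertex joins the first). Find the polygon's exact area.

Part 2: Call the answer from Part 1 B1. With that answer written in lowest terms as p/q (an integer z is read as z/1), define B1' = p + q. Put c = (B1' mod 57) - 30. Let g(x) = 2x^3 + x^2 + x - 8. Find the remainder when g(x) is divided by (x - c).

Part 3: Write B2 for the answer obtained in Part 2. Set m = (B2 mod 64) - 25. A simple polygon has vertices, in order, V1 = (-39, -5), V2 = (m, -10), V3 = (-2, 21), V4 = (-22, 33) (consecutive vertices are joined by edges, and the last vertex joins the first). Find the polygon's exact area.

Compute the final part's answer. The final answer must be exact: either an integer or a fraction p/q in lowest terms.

Part 1: cross terms: (3*-28 - 9*-31)=195, (9*-31 - 26*-28)=449, (26*8 - -31*-31)=-753, (-31*-31 - 3*8)=937; twice the area = |828| = 828; area = 414; answer 414
Part 2: B1 = 414; threaded value p + q = 415; c = -14; remainder = value at the root: 2*(-14)^3 + 1*(-14)^2 + 1*(-14)^1 - 8 = (-5488) + (196) + (-14) + (-8) = -5314; answer -5314
Part 3: B2 = -5314; m = 37; cross terms: (-39*-10 - 37*-5)=575, (37*21 - -2*-10)=757, (-2*33 - -22*21)=396, (-22*-5 - -39*33)=1397; twice the area = |3125| = 3125; area = 3125/2; answer 3125/2

3125/2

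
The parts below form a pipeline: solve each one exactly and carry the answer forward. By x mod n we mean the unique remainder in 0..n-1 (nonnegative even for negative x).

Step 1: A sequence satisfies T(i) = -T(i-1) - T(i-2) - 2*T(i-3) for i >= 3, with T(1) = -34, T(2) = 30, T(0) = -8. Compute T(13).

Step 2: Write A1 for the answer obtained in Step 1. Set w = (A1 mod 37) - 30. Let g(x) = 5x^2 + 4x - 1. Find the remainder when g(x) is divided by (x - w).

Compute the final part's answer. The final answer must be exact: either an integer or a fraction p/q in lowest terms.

104

Step 1: T(3) = -1*(30) - 1*(-34) - 2*(-8) = 20; iterating: T(3)=20, T(4)=18, T(5)=-98, T(6)=40, T(7)=22, T(8)=134, T(9)=-236, T(10)=58, T(11)=-90, T(12)=504, T(13)=-530; answer -530
Step 2: A1 = -530; w = -5; remainder = value at the root: 5*(-5)^2 + 4*(-5)^1 - 1 = (125) + (-20) + (-1) = 104; answer 104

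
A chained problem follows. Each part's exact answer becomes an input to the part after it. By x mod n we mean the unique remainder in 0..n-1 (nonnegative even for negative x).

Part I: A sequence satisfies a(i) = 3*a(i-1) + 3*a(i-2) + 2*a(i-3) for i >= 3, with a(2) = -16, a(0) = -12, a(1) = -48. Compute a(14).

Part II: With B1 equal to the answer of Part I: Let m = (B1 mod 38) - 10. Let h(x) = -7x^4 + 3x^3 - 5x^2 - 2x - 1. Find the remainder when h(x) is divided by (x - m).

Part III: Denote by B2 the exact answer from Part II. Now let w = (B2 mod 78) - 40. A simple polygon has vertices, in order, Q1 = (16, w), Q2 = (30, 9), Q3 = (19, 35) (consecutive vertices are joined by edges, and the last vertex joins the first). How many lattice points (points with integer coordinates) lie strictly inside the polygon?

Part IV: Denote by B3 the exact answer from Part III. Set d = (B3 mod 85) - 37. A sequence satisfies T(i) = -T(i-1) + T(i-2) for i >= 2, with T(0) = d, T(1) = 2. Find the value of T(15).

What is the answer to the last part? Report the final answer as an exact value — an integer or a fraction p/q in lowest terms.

13284

Part I: a(3) = 3*(-16) + 3*(-48) + 2*(-12) = -216; iterating: a(3)=-216, a(4)=-792, a(5)=-3056, a(6)=-11976, a(7)=-46680, a(8)=-182080, a(9)=-710232, a(10)=-2770296, a(11)=-10805744, a(12)=-42148584, a(13)=-164403576, a(14)=-641267968; answer -641267968
Part II: B1 = -641267968; m = -4; remainder = value at the root: -7*(-4)^4 + 3*(-4)^3 - 5*(-4)^2 - 2*(-4)^1 - 1 = (-1792) + (-192) + (-80) + (8) + (-1) = -2057; answer -2057
Part III: B2 = -2057; w = 9; cross terms: (16*9 - 30*9)=-126, (30*35 - 19*9)=879, (19*9 - 16*35)=-389; twice the area = |364| = 364; area = 182; boundary points = 14 + 1 + 1 = 16; strictly interior points = area - boundary/2 + 1 = 175; answer 175
Part IV: B3 = 175; d = -32; T(2) = -1*(2) + 1*(-32) = -34; iterating: T(2)=-34, T(3)=36, T(4)=-70, T(5)=106, T(6)=-176, T(7)=282, T(8)=-458, T(9)=740, T(10)=-1198, T(11)=1938, T(12)=-3136, T(13)=5074, T(14)=-8210, T(15)=13284; answer 13284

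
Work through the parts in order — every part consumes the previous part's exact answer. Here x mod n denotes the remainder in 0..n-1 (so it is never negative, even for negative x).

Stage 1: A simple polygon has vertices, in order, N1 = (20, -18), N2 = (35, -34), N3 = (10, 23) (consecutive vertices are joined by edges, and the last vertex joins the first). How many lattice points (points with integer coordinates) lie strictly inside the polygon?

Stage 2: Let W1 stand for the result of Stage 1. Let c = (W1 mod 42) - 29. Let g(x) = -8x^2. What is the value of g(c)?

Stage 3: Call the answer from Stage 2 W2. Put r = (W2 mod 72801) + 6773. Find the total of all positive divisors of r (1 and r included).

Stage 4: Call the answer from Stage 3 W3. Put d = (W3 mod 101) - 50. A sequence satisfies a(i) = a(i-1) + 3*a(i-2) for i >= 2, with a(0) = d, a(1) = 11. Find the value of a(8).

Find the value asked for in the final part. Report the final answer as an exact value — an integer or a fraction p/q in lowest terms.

-1105

Stage 1: cross terms: (20*-34 - 35*-18)=-50, (35*23 - 10*-34)=1145, (10*-18 - 20*23)=-640; twice the area = |455| = 455; area = 455/2; boundary points = 1 + 1 + 1 = 3; strictly interior points = area - boundary/2 + 1 = 227; answer 227
Stage 2: W1 = 227; c = -12; -8*(-12)^2 = (-1152) = -1152; answer -1152
Stage 3: W2 = -1152; r = 78422; 78422 = 2 * 113 * 347; sigma = (1 + 2) * (1 + 113) * (1 + 347) = 3 * 114 * 348 = 119016; answer 119016
Stage 4: W3 = 119016; d = -12; a(2) = 1*(11) + 3*(-12) = -25; iterating: a(2)=-25, a(3)=8, a(4)=-67, a(5)=-43, a(6)=-244, a(7)=-373, a(8)=-1105; answer -1105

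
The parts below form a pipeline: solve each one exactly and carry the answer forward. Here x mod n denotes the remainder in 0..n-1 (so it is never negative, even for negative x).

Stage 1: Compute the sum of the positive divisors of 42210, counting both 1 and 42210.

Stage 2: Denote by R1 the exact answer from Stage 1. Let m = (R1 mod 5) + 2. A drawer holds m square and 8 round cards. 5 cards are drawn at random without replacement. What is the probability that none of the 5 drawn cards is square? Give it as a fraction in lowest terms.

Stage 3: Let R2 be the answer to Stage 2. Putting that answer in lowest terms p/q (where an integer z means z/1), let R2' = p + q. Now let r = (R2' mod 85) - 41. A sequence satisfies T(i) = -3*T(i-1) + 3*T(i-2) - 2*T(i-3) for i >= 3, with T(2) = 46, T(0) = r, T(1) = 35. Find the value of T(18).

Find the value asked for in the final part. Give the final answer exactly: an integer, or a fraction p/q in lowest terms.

28218988931

Stage 1: 42210 = 2 * 3^2 * 5 * 7 * 67; sigma = (1 + 2) * (1 + 3 + 9) * (1 + 5) * (1 + 7) * (1 + 67) = 3 * 13 * 6 * 8 * 68 = 127296; answer 127296
Stage 2: R1 = 127296; m = 3; total draws C(11,5) = 462; favorable C(8,5) = 56; P = 4/33; answer 4/33
Stage 3: R2 = 4/33; threaded value p + q = 37; r = -4; T(3) = -3*(46) + 3*(35) - 2*(-4) = -25; iterating: T(3)=-25, T(4)=143, T(5)=-596, T(6)=2267, T(7)=-8875, T(8)=34618, T(9)=-135013, T(10)=526643, T(11)=-2054204, T(12)=8012567, T(13)=-31253599, T(14)=121906906, T(15)=-475506649, T(16)=1854747863, T(17)=-7234577348, T(18)=28218988931; answer 28218988931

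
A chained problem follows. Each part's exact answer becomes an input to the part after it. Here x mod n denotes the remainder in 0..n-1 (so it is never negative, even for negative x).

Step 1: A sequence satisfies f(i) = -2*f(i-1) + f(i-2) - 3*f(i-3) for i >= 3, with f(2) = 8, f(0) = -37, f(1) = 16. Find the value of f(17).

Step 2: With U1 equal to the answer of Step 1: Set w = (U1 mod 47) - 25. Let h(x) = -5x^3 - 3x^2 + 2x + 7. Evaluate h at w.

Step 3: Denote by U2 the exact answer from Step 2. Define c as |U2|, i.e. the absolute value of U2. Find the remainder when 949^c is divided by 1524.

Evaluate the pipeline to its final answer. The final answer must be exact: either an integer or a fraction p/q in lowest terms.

1285

Step 1: f(3) = -2*(8) + 1*(16) - 3*(-37) = 111; iterating: f(3)=111, f(4)=-262, f(5)=611, f(6)=-1817, f(7)=5031, f(8)=-13712, f(9)=37906, f(10)=-104617, f(11)=288276, f(12)=-794887, f(13)=2191901, f(14)=-6043517, f(15)=16663596, f(16)=-45946412, f(17)=126686971; answer 126686971
Step 2: U1 = 126686971; w = -3; -5*(-3)^3 - 3*(-3)^2 + 2*(-3)^1 + 7 = (135) + (-27) + (-6) + (7) = 109; answer 109
Step 3: U2 = 109; c = 109; squarings mod 1524: 949^1=949, 949^2=1441, 949^4=793, 949^8=961, 949^16=1501, 949^32=529, 949^64=949; 949^109 = 949^1 * 949^4 * 949^8 * 949^32 * 949^64 = 1285 (mod 1524); answer 1285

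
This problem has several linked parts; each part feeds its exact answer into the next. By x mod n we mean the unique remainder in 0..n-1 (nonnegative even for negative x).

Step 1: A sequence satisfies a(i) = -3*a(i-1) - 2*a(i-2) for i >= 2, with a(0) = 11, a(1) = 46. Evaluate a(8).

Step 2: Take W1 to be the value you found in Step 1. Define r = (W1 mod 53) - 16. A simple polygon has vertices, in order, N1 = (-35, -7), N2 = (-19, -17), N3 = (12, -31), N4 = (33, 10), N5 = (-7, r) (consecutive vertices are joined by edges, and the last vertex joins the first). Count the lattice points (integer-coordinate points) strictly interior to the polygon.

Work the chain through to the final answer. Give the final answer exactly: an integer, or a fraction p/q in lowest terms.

Step 1: a(2) = -3*(46) - 2*(11) = -160; iterating: a(2)=-160, a(3)=388, a(4)=-844, a(5)=1756, a(6)=-3580, a(7)=7228, a(8)=-14524; answer -14524
Step 2: W1 = -14524; r = 35; cross terms: (-35*-17 - -19*-7)=462, (-19*-31 - 12*-17)=793, (12*10 - 33*-31)=1143, (33*35 - -7*10)=1225, (-7*-7 - -35*35)=1274; twice the area = |4897| = 4897; area = 4897/2; boundary points = 2 + 1 + 1 + 5 + 14 = 23; strictly interior points = area - boundary/2 + 1 = 2438; answer 2438

2438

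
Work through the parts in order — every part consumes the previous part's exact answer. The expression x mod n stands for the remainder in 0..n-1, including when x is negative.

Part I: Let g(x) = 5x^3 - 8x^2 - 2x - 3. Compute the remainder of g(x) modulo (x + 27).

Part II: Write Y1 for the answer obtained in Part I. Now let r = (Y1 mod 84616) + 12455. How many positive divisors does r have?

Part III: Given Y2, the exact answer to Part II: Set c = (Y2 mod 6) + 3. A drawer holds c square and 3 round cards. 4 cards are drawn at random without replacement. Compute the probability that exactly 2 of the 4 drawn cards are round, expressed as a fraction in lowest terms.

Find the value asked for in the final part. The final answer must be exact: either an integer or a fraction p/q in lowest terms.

3/7

Part I: remainder = value at the root: 5*(-27)^3 - 8*(-27)^2 - 2*(-27)^1 - 3 = (-98415) + (-5832) + (54) + (-3) = -104196; answer -104196
Part II: Y1 = -104196; r = 77491; 77491 is prime, so its only divisors are 1 and 77491; count = 2; answer 2
Part III: Y2 = 2; c = 5; total draws C(8,4) = 70; favorable C(3,2)*C(5,2) = 30; P = 3/7; answer 3/7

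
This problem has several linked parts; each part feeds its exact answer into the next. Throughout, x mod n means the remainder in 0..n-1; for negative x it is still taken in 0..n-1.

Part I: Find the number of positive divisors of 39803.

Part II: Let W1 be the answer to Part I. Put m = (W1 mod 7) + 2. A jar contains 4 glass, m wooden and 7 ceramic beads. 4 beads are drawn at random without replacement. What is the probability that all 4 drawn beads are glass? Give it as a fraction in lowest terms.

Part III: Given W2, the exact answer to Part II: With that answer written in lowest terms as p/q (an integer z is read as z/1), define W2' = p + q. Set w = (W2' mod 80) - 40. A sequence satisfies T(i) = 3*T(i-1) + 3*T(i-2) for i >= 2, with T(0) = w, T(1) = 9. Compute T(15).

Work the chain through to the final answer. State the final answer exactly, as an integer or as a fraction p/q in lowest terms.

Part I: 39803 = 53 * 751; number of divisors = (1+1) * (1+1) = 4; answer 4
Part II: W1 = 4; m = 6; total draws C(17,4) = 2380; favorable C(4,4) = 1; P = 1/2380; answer 1/2380
Part III: W2 = 1/2380; threaded value p + q = 2381; w = 21; T(2) = 3*(9) + 3*(21) = 90; iterating: T(2)=90, T(3)=297, T(4)=1161, T(5)=4374, T(6)=16605, T(7)=62937, T(8)=238626, T(9)=904689, T(10)=3429945, T(11)=13003902, T(12)=49301541, T(13)=186916329, T(14)=708653610, T(15)=2686709817; answer 2686709817

2686709817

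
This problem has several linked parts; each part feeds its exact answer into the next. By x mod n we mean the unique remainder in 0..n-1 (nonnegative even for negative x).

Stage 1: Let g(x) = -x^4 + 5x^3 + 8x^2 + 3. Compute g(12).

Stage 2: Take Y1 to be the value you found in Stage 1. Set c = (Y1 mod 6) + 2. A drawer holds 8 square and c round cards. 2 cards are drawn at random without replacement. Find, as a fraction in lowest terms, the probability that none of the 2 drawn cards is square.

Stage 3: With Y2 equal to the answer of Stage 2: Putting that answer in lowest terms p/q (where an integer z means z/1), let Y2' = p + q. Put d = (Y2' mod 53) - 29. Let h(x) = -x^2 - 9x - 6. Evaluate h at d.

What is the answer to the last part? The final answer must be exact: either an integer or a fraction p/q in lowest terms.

Stage 1: -1*(12)^4 + 5*(12)^3 + 8*(12)^2 + 3 = (-20736) + (8640) + (1152) + (3) = -10941; answer -10941
Stage 2: Y1 = -10941; c = 5; total draws C(13,2) = 78; favorable C(5,2) = 10; P = 5/39; answer 5/39
Stage 3: Y2 = 5/39; threaded value p + q = 44; d = 15; -1*(15)^2 - 9*(15)^1 - 6 = (-225) + (-135) + (-6) = -366; answer -366

-366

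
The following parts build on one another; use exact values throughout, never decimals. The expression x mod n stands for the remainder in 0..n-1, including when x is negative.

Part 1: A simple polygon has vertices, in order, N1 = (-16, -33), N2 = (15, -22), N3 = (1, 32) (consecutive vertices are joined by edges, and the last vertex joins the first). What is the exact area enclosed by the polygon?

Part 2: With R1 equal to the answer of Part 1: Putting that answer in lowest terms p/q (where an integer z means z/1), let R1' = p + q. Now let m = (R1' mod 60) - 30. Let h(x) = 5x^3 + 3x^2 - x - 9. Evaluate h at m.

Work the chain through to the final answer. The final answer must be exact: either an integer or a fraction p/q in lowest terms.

Part 1: cross terms: (-16*-22 - 15*-33)=847, (15*32 - 1*-22)=502, (1*-33 - -16*32)=479; twice the area = |1828| = 1828; area = 914; answer 914
Part 2: R1 = 914; threaded value p + q = 915; m = -15; 5*(-15)^3 + 3*(-15)^2 - 1*(-15)^1 - 9 = (-16875) + (675) + (15) + (-9) = -16194; answer -16194

-16194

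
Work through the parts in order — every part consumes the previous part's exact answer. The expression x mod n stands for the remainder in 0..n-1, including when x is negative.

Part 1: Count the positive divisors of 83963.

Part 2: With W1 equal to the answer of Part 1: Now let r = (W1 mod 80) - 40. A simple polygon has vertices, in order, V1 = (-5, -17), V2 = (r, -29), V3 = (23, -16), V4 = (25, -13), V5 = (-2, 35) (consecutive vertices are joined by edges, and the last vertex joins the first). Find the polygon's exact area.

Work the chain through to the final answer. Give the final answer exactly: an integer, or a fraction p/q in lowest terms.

1939/2

Part 1: 83963 = 11 * 17 * 449; number of divisors = (1+1) * (1+1) * (1+1) = 8; answer 8
Part 2: W1 = 8; r = -32; cross terms: (-5*-29 - -32*-17)=-399, (-32*-16 - 23*-29)=1179, (23*-13 - 25*-16)=101, (25*35 - -2*-13)=849, (-2*-17 - -5*35)=209; twice the area = |1939| = 1939; area = 1939/2; answer 1939/2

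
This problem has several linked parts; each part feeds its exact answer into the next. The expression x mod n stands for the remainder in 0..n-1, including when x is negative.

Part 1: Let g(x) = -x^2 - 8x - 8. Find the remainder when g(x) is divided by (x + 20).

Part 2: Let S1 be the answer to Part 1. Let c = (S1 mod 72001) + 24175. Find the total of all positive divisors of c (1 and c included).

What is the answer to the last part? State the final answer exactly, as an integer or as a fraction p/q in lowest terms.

Part 1: remainder = value at the root: -1*(-20)^2 - 8*(-20)^1 - 8 = (-400) + (160) + (-8) = -248; answer -248
Part 2: S1 = -248; c = 95928; 95928 = 2^3 * 3 * 7 * 571; sigma = (1 + 2 + 4 + 8) * (1 + 3) * (1 + 7) * (1 + 571) = 15 * 4 * 8 * 572 = 274560; answer 274560

274560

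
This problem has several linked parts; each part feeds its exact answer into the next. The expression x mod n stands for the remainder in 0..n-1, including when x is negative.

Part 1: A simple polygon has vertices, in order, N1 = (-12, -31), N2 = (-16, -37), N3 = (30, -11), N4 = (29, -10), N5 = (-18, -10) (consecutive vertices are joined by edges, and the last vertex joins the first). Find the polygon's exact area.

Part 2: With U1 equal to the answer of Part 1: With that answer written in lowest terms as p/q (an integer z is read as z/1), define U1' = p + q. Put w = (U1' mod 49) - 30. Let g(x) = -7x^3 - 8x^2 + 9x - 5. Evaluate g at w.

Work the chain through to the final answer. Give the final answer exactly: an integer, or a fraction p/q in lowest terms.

-36555

Part 1: cross terms: (-12*-37 - -16*-31)=-52, (-16*-11 - 30*-37)=1286, (30*-10 - 29*-11)=19, (29*-10 - -18*-10)=-470, (-18*-31 - -12*-10)=438; twice the area = |1221| = 1221; area = 1221/2; answer 1221/2
Part 2: U1 = 1221/2; threaded value p + q = 1223; w = 17; -7*(17)^3 - 8*(17)^2 + 9*(17)^1 - 5 = (-34391) + (-2312) + (153) + (-5) = -36555; answer -36555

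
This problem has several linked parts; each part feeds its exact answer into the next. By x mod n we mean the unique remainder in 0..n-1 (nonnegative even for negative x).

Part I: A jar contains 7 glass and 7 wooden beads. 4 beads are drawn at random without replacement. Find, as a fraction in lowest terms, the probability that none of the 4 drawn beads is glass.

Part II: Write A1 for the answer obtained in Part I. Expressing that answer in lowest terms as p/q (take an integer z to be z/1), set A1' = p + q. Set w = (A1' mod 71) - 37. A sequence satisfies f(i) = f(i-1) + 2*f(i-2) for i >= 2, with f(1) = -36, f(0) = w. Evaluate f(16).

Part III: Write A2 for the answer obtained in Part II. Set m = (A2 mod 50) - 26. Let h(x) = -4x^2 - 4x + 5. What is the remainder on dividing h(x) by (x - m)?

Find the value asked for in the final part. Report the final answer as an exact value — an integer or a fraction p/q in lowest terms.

-1843

Part I: total draws C(14,4) = 1001; favorable C(7,4) = 35; P = 5/143; answer 5/143
Part II: A1 = 5/143; threaded value p + q = 148; w = -31; f(2) = 1*(-36) + 2*(-31) = -98; iterating: f(2)=-98, f(3)=-170, f(4)=-366, f(5)=-706, f(6)=-1438, f(7)=-2850, f(8)=-5726, f(9)=-11426, f(10)=-22878, f(11)=-45730, f(12)=-91486, f(13)=-182946, f(14)=-365918, f(15)=-731810, f(16)=-1463646; answer -1463646
Part III: A2 = -1463646; m = -22; remainder = value at the root: -4*(-22)^2 - 4*(-22)^1 + 5 = (-1936) + (88) + (5) = -1843; answer -1843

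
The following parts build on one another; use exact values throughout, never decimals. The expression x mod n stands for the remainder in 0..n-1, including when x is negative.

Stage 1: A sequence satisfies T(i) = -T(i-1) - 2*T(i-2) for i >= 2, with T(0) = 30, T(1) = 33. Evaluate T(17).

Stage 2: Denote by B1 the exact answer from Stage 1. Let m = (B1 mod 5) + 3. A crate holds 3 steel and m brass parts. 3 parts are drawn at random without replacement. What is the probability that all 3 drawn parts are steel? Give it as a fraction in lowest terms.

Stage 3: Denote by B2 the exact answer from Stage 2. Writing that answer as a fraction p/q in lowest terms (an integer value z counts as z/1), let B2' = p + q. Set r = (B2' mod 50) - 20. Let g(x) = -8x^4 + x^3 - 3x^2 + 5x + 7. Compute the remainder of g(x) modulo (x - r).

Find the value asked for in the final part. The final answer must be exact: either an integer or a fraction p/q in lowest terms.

-402218

Stage 1: T(2) = -1*(33) - 2*(30) = -93; iterating: T(2)=-93, T(3)=27, T(4)=159, T(5)=-213, T(6)=-105, T(7)=531, T(8)=-321, T(9)=-741, T(10)=1383, T(11)=99, T(12)=-2865, T(13)=2667, T(14)=3063, T(15)=-8397, T(16)=2271, T(17)=14523; answer 14523
Stage 2: B1 = 14523; m = 6; total draws C(9,3) = 84; favorable C(3,3) = 1; P = 1/84; answer 1/84
Stage 3: B2 = 1/84; threaded value p + q = 85; r = 15; remainder = value at the root: -8*(15)^4 + 1*(15)^3 - 3*(15)^2 + 5*(15)^1 + 7 = (-405000) + (3375) + (-675) + (75) + (7) = -402218; answer -402218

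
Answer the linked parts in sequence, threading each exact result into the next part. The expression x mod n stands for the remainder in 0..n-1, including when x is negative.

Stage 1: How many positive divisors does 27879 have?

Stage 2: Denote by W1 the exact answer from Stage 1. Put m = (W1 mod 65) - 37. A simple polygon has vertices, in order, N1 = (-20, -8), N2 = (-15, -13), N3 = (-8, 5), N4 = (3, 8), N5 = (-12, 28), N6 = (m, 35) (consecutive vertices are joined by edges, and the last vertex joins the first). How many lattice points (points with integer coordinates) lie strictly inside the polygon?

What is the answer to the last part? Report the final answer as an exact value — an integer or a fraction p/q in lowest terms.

756

Stage 1: 27879 = 3 * 9293; number of divisors = (1+1) * (1+1) = 4; answer 4
Stage 2: W1 = 4; m = -33; cross terms: (-20*-13 - -15*-8)=140, (-15*5 - -8*-13)=-179, (-8*8 - 3*5)=-79, (3*28 - -12*8)=180, (-12*35 - -33*28)=504, (-33*-8 - -20*35)=964; twice the area = |1530| = 1530; area = 765; boundary points = 5 + 1 + 1 + 5 + 7 + 1 = 20; strictly interior points = area - boundary/2 + 1 = 756; answer 756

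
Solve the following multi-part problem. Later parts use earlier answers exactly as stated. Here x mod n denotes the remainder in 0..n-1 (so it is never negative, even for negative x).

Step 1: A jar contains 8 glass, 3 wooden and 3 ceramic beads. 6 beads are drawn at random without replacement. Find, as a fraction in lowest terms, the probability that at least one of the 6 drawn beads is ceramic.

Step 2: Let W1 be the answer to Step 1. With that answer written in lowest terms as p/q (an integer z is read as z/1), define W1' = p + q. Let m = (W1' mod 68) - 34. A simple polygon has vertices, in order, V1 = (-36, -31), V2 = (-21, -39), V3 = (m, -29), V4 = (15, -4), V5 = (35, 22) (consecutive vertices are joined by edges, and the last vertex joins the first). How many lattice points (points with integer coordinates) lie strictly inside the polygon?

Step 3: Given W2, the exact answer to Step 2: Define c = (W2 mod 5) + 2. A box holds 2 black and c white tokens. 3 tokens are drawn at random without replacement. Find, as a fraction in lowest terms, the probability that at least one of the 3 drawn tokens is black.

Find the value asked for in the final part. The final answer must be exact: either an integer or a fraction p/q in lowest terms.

5/7

Step 1: total draws C(14,6) = 3003; complement C(11,6) = 462; favorable 3003 - 462 = 2541; P = 11/13; answer 11/13
Step 2: W1 = 11/13; threaded value p + q = 24; m = -10; cross terms: (-36*-39 - -21*-31)=753, (-21*-29 - -10*-39)=219, (-10*-4 - 15*-29)=475, (15*22 - 35*-4)=470, (35*-31 - -36*22)=-293; twice the area = |1624| = 1624; area = 812; boundary points = 1 + 1 + 25 + 2 + 1 = 30; strictly interior points = area - boundary/2 + 1 = 798; answer 798
Step 3: W2 = 798; c = 5; total draws C(7,3) = 35; complement C(5,3) = 10; favorable 35 - 10 = 25; P = 5/7; answer 5/7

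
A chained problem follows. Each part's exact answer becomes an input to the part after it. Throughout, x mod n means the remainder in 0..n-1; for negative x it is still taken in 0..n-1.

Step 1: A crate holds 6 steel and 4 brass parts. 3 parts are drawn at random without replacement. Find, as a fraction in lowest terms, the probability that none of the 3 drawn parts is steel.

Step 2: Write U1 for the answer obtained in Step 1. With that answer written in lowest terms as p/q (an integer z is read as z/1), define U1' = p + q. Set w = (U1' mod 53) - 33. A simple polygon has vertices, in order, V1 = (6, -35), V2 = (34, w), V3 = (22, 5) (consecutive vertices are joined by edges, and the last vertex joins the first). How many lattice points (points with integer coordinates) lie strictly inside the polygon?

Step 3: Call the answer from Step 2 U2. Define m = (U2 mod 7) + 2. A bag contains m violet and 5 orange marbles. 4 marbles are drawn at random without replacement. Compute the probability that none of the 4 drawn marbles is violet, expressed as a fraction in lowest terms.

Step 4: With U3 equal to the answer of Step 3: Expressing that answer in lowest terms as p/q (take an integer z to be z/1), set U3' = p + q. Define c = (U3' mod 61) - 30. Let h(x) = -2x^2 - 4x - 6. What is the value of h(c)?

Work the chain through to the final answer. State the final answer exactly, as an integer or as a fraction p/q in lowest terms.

-204

Step 1: total draws C(10,3) = 120; favorable C(4,3) = 4; P = 1/30; answer 1/30
Step 2: U1 = 1/30; threaded value p + q = 31; w = -2; cross terms: (6*-2 - 34*-35)=1178, (34*5 - 22*-2)=214, (22*-35 - 6*5)=-800; twice the area = |592| = 592; area = 296; boundary points = 1 + 1 + 8 = 10; strictly interior points = area - boundary/2 + 1 = 292; answer 292
Step 3: U2 = 292; m = 7; total draws C(12,4) = 495; favorable C(5,4) = 5; P = 1/99; answer 1/99
Step 4: U3 = 1/99; threaded value p + q = 100; c = 9; -2*(9)^2 - 4*(9)^1 - 6 = (-162) + (-36) + (-6) = -204; answer -204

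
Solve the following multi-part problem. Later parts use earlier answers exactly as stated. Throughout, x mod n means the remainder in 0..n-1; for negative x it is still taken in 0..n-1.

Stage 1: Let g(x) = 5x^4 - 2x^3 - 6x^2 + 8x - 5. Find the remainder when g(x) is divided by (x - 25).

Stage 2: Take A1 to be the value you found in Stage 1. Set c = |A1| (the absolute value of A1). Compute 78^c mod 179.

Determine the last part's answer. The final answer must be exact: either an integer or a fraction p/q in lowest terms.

Stage 1: remainder = value at the root: 5*(25)^4 - 2*(25)^3 - 6*(25)^2 + 8*(25)^1 - 5 = (1953125) + (-31250) + (-3750) + (200) + (-5) = 1918320; answer 1918320
Stage 2: A1 = 1918320; c = 1918320; squarings mod 179: 78^1=78, 78^2=177, 78^4=4, 78^8=16, 78^16=77, 78^32=22, 78^64=126, 78^128=124, 78^256=161, 78^512=145, 78^1024=82, 78^2048=101, 78^4096=177, 78^8192=4, 78^16384=16, 78^32768=77, 78^65536=22, 78^131072=126, 78^262144=124, 78^524288=161, 78^1048576=145; 78^1918320 = 78^16 * 78^32 * 78^64 * 78^256 * 78^1024 * 78^16384 * 78^65536 * 78^262144 * 78^524288 * 78^1048576 = 51 (mod 179); answer 51

51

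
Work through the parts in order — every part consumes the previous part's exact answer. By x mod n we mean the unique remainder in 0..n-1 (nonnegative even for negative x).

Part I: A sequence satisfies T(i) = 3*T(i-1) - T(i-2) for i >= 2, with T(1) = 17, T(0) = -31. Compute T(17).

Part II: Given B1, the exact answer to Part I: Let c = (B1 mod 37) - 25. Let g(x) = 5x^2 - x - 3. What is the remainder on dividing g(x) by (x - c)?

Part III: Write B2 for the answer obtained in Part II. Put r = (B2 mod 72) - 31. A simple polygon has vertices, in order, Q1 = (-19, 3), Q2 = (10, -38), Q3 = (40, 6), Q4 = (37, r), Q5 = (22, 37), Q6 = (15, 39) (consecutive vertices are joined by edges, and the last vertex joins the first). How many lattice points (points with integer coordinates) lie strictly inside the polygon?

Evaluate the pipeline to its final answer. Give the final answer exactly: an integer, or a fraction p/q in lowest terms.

2537

Part I: T(2) = 3*(17) - 1*(-31) = 82; iterating: T(2)=82, T(3)=229, T(4)=605, T(5)=1586, T(6)=4153, T(7)=10873, T(8)=28466, T(9)=74525, T(10)=195109, T(11)=510802, T(12)=1337297, T(13)=3501089, T(14)=9165970, T(15)=23996821, T(16)=62824493, T(17)=164476658; answer 164476658
Part II: B1 = 164476658; c = -22; remainder = value at the root: 5*(-22)^2 - 1*(-22)^1 - 3 = (2420) + (22) + (-3) = 2439; answer 2439
Part III: B2 = 2439; r = 32; cross terms: (-19*-38 - 10*3)=692, (10*6 - 40*-38)=1580, (40*32 - 37*6)=1058, (37*37 - 22*32)=665, (22*39 - 15*37)=303, (15*3 - -19*39)=786; twice the area = |5084| = 5084; area = 2542; boundary points = 1 + 2 + 1 + 5 + 1 + 2 = 12; strictly interior points = area - boundary/2 + 1 = 2537; answer 2537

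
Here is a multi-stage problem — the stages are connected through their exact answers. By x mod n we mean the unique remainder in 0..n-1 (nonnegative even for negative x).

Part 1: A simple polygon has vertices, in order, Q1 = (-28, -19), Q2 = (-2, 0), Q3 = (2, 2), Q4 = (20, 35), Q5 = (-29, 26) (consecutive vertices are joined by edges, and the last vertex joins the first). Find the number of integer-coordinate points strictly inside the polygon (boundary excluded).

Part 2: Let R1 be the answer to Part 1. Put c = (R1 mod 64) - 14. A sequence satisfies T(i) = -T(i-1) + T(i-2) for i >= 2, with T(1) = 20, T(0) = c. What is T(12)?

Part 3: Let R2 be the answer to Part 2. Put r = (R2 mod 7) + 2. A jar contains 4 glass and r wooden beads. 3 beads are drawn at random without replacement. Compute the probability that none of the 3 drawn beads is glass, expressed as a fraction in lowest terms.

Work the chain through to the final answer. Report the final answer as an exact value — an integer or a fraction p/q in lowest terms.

Part 1: cross terms: (-28*0 - -2*-19)=-38, (-2*2 - 2*0)=-4, (2*35 - 20*2)=30, (20*26 - -29*35)=1535, (-29*-19 - -28*26)=1279; twice the area = |2802| = 2802; area = 1401; boundary points = 1 + 2 + 3 + 1 + 1 = 8; strictly interior points = area - boundary/2 + 1 = 1398; answer 1398
Part 2: R1 = 1398; c = 40; T(2) = -1*(20) + 1*(40) = 20; iterating: T(2)=20, T(3)=0, T(4)=20, T(5)=-20, T(6)=40, T(7)=-60, T(8)=100, T(9)=-160, T(10)=260, T(11)=-420, T(12)=680; answer 680
Part 3: R2 = 680; r = 3; total draws C(7,3) = 35; favorable C(3,3) = 1; P = 1/35; answer 1/35

1/35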